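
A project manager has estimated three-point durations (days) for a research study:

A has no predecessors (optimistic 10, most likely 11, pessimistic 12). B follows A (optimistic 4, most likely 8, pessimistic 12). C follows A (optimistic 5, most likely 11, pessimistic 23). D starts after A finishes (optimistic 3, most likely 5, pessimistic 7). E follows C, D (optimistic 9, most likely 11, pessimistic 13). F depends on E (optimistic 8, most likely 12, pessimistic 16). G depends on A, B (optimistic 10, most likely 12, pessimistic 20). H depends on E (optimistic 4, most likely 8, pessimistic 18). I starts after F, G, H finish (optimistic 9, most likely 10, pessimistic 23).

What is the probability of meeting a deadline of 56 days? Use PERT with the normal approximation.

te_A = (10 + 4·11 + 12)/6 = 66/6 = 11; σ²_A = ((12−10)/6)² = 0.111
te_B = (4 + 4·8 + 12)/6 = 48/6 = 8; σ²_B = ((12−4)/6)² = 1.778
te_C = (5 + 4·11 + 23)/6 = 72/6 = 12; σ²_C = ((23−5)/6)² = 9.000
te_D = (3 + 4·5 + 7)/6 = 30/6 = 5; σ²_D = ((7−3)/6)² = 0.444
te_E = (9 + 4·11 + 13)/6 = 66/6 = 11; σ²_E = ((13−9)/6)² = 0.444
te_F = (8 + 4·12 + 16)/6 = 72/6 = 12; σ²_F = ((16−8)/6)² = 1.778
te_G = (10 + 4·12 + 20)/6 = 78/6 = 13; σ²_G = ((20−10)/6)² = 2.778
te_H = (4 + 4·8 + 18)/6 = 54/6 = 9; σ²_H = ((18−4)/6)² = 5.444
te_I = (9 + 4·10 + 23)/6 = 72/6 = 12; σ²_I = ((23−9)/6)² = 5.444

Forward pass:
ES_A = 0; EF_A = 11
ES_B = 11; EF_B = 11+8 = 19
ES_C = 11; EF_C = 11+12 = 23
ES_D = 11; EF_D = 11+5 = 16
ES_E = max(EF_C=23, EF_D=16) = 23; EF_E = 23+11 = 34
ES_F = 34; EF_F = 34+12 = 46
ES_G = max(EF_A=11, EF_B=19) = 19; EF_G = 19+13 = 32
ES_H = 34; EF_H = 34+9 = 43
ES_I = max(EF_F=46, EF_G=32, EF_H=43) = 46; EF_I = 46+12 = 58
Expected project duration μ = 58 days. Critical path: A → C → E → F → I.

Variance along critical path = 0.111 + 9.000 + 0.444 + 1.778 + 5.444 = 16.778; σ = √16.778 = 4.096 days.
Z = (56 − 58) / 4.096 = -0.488
P(T ≤ 56) = Φ(-0.488) ≈ 0.313

0.313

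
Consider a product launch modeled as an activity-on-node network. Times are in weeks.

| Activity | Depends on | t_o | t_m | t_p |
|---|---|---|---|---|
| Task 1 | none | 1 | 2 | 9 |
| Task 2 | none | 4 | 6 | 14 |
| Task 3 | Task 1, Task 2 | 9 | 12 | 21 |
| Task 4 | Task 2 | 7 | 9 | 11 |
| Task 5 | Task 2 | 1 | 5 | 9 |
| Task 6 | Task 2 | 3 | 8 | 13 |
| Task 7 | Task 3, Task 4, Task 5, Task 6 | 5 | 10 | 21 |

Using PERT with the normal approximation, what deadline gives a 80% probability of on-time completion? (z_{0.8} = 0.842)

te_Task 1 = (1 + 4·2 + 9)/6 = 18/6 = 3; σ²_Task 1 = ((9−1)/6)² = 1.778
te_Task 2 = (4 + 4·6 + 14)/6 = 42/6 = 7; σ²_Task 2 = ((14−4)/6)² = 2.778
te_Task 3 = (9 + 4·12 + 21)/6 = 78/6 = 13; σ²_Task 3 = ((21−9)/6)² = 4.000
te_Task 4 = (7 + 4·9 + 11)/6 = 54/6 = 9; σ²_Task 4 = ((11−7)/6)² = 0.444
te_Task 5 = (1 + 4·5 + 9)/6 = 30/6 = 5; σ²_Task 5 = ((9−1)/6)² = 1.778
te_Task 6 = (3 + 4·8 + 13)/6 = 48/6 = 8; σ²_Task 6 = ((13−3)/6)² = 2.778
te_Task 7 = (5 + 4·10 + 21)/6 = 66/6 = 11; σ²_Task 7 = ((21−5)/6)² = 7.111

Forward pass:
ES_Task 1 = 0; EF_Task 1 = 3
ES_Task 2 = 0; EF_Task 2 = 7
ES_Task 3 = max(EF_Task 1=3, EF_Task 2=7) = 7; EF_Task 3 = 7+13 = 20
ES_Task 4 = 7; EF_Task 4 = 7+9 = 16
ES_Task 5 = 7; EF_Task 5 = 7+5 = 12
ES_Task 6 = 7; EF_Task 6 = 7+8 = 15
ES_Task 7 = max(EF_Task 3=20, EF_Task 4=16, EF_Task 5=12, EF_Task 6=15) = 20; EF_Task 7 = 20+11 = 31
Expected project duration μ = 31 weeks. Critical path: Task 2 → Task 3 → Task 7.

Variance along critical path = 2.778 + 4.000 + 7.111 = 13.889; σ = 3.727 weeks.
D = μ + z·σ = 31 + 0.842·3.727 = 34.1 weeks

34.1 weeks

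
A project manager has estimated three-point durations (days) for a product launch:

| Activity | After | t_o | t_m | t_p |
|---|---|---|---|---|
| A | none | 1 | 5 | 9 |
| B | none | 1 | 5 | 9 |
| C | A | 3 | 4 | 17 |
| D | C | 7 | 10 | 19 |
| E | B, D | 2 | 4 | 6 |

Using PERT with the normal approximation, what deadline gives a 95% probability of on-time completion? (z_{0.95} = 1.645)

31.6 days

te_A = (1 + 4·5 + 9)/6 = 30/6 = 5; σ²_A = ((9−1)/6)² = 1.778
te_B = (1 + 4·5 + 9)/6 = 30/6 = 5; σ²_B = ((9−1)/6)² = 1.778
te_C = (3 + 4·4 + 17)/6 = 36/6 = 6; σ²_C = ((17−3)/6)² = 5.444
te_D = (7 + 4·10 + 19)/6 = 66/6 = 11; σ²_D = ((19−7)/6)² = 4.000
te_E = (2 + 4·4 + 6)/6 = 24/6 = 4; σ²_E = ((6−2)/6)² = 0.444

Forward pass:
ES_A = 0; EF_A = 5
ES_B = 0; EF_B = 5
ES_C = 5; EF_C = 5+6 = 11
ES_D = 11; EF_D = 11+11 = 22
ES_E = max(EF_B=5, EF_D=22) = 22; EF_E = 22+4 = 26
Expected project duration μ = 26 days. Critical path: A → C → D → E.

Variance along critical path = 1.778 + 5.444 + 4.000 + 0.444 = 11.667; σ = 3.416 days.
D = μ + z·σ = 26 + 1.645·3.416 = 31.6 days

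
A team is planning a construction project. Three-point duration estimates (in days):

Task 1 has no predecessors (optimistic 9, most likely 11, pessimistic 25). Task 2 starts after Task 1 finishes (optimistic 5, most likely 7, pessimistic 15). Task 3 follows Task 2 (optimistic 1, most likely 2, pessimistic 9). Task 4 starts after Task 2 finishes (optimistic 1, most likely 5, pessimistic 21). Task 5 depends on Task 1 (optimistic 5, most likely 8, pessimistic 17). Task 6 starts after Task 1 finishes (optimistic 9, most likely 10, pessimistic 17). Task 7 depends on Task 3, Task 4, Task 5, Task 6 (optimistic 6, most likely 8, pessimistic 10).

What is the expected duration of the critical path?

36 days

te_Task 1 = (9 + 4·11 + 25)/6 = 78/6 = 13
te_Task 2 = (5 + 4·7 + 15)/6 = 48/6 = 8
te_Task 3 = (1 + 4·2 + 9)/6 = 18/6 = 3
te_Task 4 = (1 + 4·5 + 21)/6 = 42/6 = 7
te_Task 5 = (5 + 4·8 + 17)/6 = 54/6 = 9
te_Task 6 = (9 + 4·10 + 17)/6 = 66/6 = 11
te_Task 7 = (6 + 4·8 + 10)/6 = 48/6 = 8

Forward pass:
ES_Task 1 = 0; EF_Task 1 = 13
ES_Task 2 = 13; EF_Task 2 = 13+8 = 21
ES_Task 3 = 21; EF_Task 3 = 21+3 = 24
ES_Task 4 = 21; EF_Task 4 = 21+7 = 28
ES_Task 5 = 13; EF_Task 5 = 13+9 = 22
ES_Task 6 = 13; EF_Task 6 = 13+11 = 24
ES_Task 7 = max(EF_Task 3=24, EF_Task 4=28, EF_Task 5=22, EF_Task 6=24) = 28; EF_Task 7 = 28+8 = 36
Expected project duration μ = 36 days. Critical path: Task 1 → Task 2 → Task 4 → Task 7.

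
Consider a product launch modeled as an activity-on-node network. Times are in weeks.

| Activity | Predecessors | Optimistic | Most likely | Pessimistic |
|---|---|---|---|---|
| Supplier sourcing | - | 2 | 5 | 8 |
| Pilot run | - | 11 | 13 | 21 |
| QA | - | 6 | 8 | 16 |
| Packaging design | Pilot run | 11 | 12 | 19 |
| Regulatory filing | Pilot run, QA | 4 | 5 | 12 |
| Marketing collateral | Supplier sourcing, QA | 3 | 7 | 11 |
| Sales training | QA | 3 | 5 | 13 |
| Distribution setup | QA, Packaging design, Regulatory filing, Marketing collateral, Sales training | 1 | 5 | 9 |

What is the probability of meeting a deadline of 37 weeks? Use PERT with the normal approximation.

te_Supplier sourcing = (2 + 4·5 + 8)/6 = 30/6 = 5; σ²_Supplier sourcing = ((8−2)/6)² = 1.000
te_Pilot run = (11 + 4·13 + 21)/6 = 84/6 = 14; σ²_Pilot run = ((21−11)/6)² = 2.778
te_QA = (6 + 4·8 + 16)/6 = 54/6 = 9; σ²_QA = ((16−6)/6)² = 2.778
te_Packaging design = (11 + 4·12 + 19)/6 = 78/6 = 13; σ²_Packaging design = ((19−11)/6)² = 1.778
te_Regulatory filing = (4 + 4·5 + 12)/6 = 36/6 = 6; σ²_Regulatory filing = ((12−4)/6)² = 1.778
te_Marketing collateral = (3 + 4·7 + 11)/6 = 42/6 = 7; σ²_Marketing collateral = ((11−3)/6)² = 1.778
te_Sales training = (3 + 4·5 + 13)/6 = 36/6 = 6; σ²_Sales training = ((13−3)/6)² = 2.778
te_Distribution setup = (1 + 4·5 + 9)/6 = 30/6 = 5; σ²_Distribution setup = ((9−1)/6)² = 1.778

Forward pass:
ES_Supplier sourcing = 0; EF_Supplier sourcing = 5
ES_Pilot run = 0; EF_Pilot run = 14
ES_QA = 0; EF_QA = 9
ES_Packaging design = 14; EF_Packaging design = 14+13 = 27
ES_Regulatory filing = max(EF_Pilot run=14, EF_QA=9) = 14; EF_Regulatory filing = 14+6 = 20
ES_Marketing collateral = max(EF_Supplier sourcing=5, EF_QA=9) = 9; EF_Marketing collateral = 9+7 = 16
ES_Sales training = 9; EF_Sales training = 9+6 = 15
ES_Distribution setup = max(EF_QA=9, EF_Packaging design=27, EF_Regulatory filing=20, EF_Marketing collateral=16, EF_Sales training=15) = 27; EF_Distribution setup = 27+5 = 32
Expected project duration μ = 32 weeks. Critical path: Pilot run → Packaging design → Distribution setup.

Variance along critical path = 2.778 + 1.778 + 1.778 = 6.333; σ = √6.333 = 2.517 weeks.
Z = (37 − 32) / 2.517 = 1.987
P(T ≤ 37) = Φ(1.987) ≈ 0.977

0.977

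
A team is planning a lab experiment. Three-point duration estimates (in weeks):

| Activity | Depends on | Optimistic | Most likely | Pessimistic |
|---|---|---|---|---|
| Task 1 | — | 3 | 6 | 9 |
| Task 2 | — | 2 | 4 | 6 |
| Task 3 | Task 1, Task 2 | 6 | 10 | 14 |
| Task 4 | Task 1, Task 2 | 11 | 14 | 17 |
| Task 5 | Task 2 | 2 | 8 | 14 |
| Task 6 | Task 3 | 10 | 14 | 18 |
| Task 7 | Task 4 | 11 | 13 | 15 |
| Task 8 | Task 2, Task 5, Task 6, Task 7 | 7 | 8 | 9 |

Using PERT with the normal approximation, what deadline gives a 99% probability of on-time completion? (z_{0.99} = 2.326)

te_Task 1 = (3 + 4·6 + 9)/6 = 36/6 = 6; σ²_Task 1 = ((9−3)/6)² = 1.000
te_Task 2 = (2 + 4·4 + 6)/6 = 24/6 = 4; σ²_Task 2 = ((6−2)/6)² = 0.444
te_Task 3 = (6 + 4·10 + 14)/6 = 60/6 = 10; σ²_Task 3 = ((14−6)/6)² = 1.778
te_Task 4 = (11 + 4·14 + 17)/6 = 84/6 = 14; σ²_Task 4 = ((17−11)/6)² = 1.000
te_Task 5 = (2 + 4·8 + 14)/6 = 48/6 = 8; σ²_Task 5 = ((14−2)/6)² = 4.000
te_Task 6 = (10 + 4·14 + 18)/6 = 84/6 = 14; σ²_Task 6 = ((18−10)/6)² = 1.778
te_Task 7 = (11 + 4·13 + 15)/6 = 78/6 = 13; σ²_Task 7 = ((15−11)/6)² = 0.444
te_Task 8 = (7 + 4·8 + 9)/6 = 48/6 = 8; σ²_Task 8 = ((9−7)/6)² = 0.111

Forward pass:
ES_Task 1 = 0; EF_Task 1 = 6
ES_Task 2 = 0; EF_Task 2 = 4
ES_Task 3 = max(EF_Task 1=6, EF_Task 2=4) = 6; EF_Task 3 = 6+10 = 16
ES_Task 4 = max(EF_Task 1=6, EF_Task 2=4) = 6; EF_Task 4 = 6+14 = 20
ES_Task 5 = 4; EF_Task 5 = 4+8 = 12
ES_Task 6 = 16; EF_Task 6 = 16+14 = 30
ES_Task 7 = 20; EF_Task 7 = 20+13 = 33
ES_Task 8 = max(EF_Task 2=4, EF_Task 5=12, EF_Task 6=30, EF_Task 7=33) = 33; EF_Task 8 = 33+8 = 41
Expected project duration μ = 41 weeks. Critical path: Task 1 → Task 4 → Task 7 → Task 8.

Variance along critical path = 1.000 + 1.000 + 0.444 + 0.111 = 2.556; σ = 1.599 weeks.
D = μ + z·σ = 41 + 2.326·1.599 = 44.7 weeks

44.7 weeks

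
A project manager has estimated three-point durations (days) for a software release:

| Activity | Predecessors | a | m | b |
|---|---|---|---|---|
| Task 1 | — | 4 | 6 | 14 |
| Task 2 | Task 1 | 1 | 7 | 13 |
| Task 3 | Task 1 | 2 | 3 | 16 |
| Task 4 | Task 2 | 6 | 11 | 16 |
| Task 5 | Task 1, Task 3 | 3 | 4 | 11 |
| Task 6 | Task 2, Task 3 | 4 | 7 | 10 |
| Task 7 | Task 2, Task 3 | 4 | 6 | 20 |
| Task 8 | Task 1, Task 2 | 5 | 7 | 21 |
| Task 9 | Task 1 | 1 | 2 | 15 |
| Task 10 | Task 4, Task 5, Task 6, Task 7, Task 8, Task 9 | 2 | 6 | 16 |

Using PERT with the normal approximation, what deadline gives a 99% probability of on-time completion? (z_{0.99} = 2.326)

te_Task 1 = (4 + 4·6 + 14)/6 = 42/6 = 7; σ²_Task 1 = ((14−4)/6)² = 2.778
te_Task 2 = (1 + 4·7 + 13)/6 = 42/6 = 7; σ²_Task 2 = ((13−1)/6)² = 4.000
te_Task 3 = (2 + 4·3 + 16)/6 = 30/6 = 5; σ²_Task 3 = ((16−2)/6)² = 5.444
te_Task 4 = (6 + 4·11 + 16)/6 = 66/6 = 11; σ²_Task 4 = ((16−6)/6)² = 2.778
te_Task 5 = (3 + 4·4 + 11)/6 = 30/6 = 5; σ²_Task 5 = ((11−3)/6)² = 1.778
te_Task 6 = (4 + 4·7 + 10)/6 = 42/6 = 7; σ²_Task 6 = ((10−4)/6)² = 1.000
te_Task 7 = (4 + 4·6 + 20)/6 = 48/6 = 8; σ²_Task 7 = ((20−4)/6)² = 7.111
te_Task 8 = (5 + 4·7 + 21)/6 = 54/6 = 9; σ²_Task 8 = ((21−5)/6)² = 7.111
te_Task 9 = (1 + 4·2 + 15)/6 = 24/6 = 4; σ²_Task 9 = ((15−1)/6)² = 5.444
te_Task 10 = (2 + 4·6 + 16)/6 = 42/6 = 7; σ²_Task 10 = ((16−2)/6)² = 5.444

Forward pass:
ES_Task 1 = 0; EF_Task 1 = 7
ES_Task 2 = 7; EF_Task 2 = 7+7 = 14
ES_Task 3 = 7; EF_Task 3 = 7+5 = 12
ES_Task 4 = 14; EF_Task 4 = 14+11 = 25
ES_Task 5 = max(EF_Task 1=7, EF_Task 3=12) = 12; EF_Task 5 = 12+5 = 17
ES_Task 6 = max(EF_Task 2=14, EF_Task 3=12) = 14; EF_Task 6 = 14+7 = 21
ES_Task 7 = max(EF_Task 2=14, EF_Task 3=12) = 14; EF_Task 7 = 14+8 = 22
ES_Task 8 = max(EF_Task 1=7, EF_Task 2=14) = 14; EF_Task 8 = 14+9 = 23
ES_Task 9 = 7; EF_Task 9 = 7+4 = 11
ES_Task 10 = max(EF_Task 4=25, EF_Task 5=17, EF_Task 6=21, EF_Task 7=22, EF_Task 8=23, EF_Task 9=11) = 25; EF_Task 10 = 25+7 = 32
Expected project duration μ = 32 days. Critical path: Task 1 → Task 2 → Task 4 → Task 10.

Variance along critical path = 2.778 + 4.000 + 2.778 + 5.444 = 15.000; σ = 3.873 days.
D = μ + z·σ = 32 + 2.326·3.873 = 41.0 days

41.0 days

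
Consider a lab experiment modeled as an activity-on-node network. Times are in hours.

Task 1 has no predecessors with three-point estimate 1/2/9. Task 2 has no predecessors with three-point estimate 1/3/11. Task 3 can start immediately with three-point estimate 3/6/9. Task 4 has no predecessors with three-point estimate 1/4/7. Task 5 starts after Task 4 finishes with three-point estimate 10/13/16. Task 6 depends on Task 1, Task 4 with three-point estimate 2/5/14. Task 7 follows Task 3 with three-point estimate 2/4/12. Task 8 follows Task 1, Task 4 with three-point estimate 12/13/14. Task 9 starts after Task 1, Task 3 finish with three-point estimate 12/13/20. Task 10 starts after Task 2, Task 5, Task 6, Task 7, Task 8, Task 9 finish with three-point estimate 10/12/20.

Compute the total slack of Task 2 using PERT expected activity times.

te_Task 1 = (1 + 4·2 + 9)/6 = 18/6 = 3
te_Task 2 = (1 + 4·3 + 11)/6 = 24/6 = 4
te_Task 3 = (3 + 4·6 + 9)/6 = 36/6 = 6
te_Task 4 = (1 + 4·4 + 7)/6 = 24/6 = 4
te_Task 5 = (10 + 4·13 + 16)/6 = 78/6 = 13
te_Task 6 = (2 + 4·5 + 14)/6 = 36/6 = 6
te_Task 7 = (2 + 4·4 + 12)/6 = 30/6 = 5
te_Task 8 = (12 + 4·13 + 14)/6 = 78/6 = 13
te_Task 9 = (12 + 4·13 + 20)/6 = 84/6 = 14
te_Task 10 = (10 + 4·12 + 20)/6 = 78/6 = 13

Forward pass:
ES_Task 1 = 0; EF_Task 1 = 3
ES_Task 2 = 0; EF_Task 2 = 4
ES_Task 3 = 0; EF_Task 3 = 6
ES_Task 4 = 0; EF_Task 4 = 4
ES_Task 5 = 4; EF_Task 5 = 4+13 = 17
ES_Task 6 = max(EF_Task 1=3, EF_Task 4=4) = 4; EF_Task 6 = 4+6 = 10
ES_Task 7 = 6; EF_Task 7 = 6+5 = 11
ES_Task 8 = max(EF_Task 1=3, EF_Task 4=4) = 4; EF_Task 8 = 4+13 = 17
ES_Task 9 = max(EF_Task 1=3, EF_Task 3=6) = 6; EF_Task 9 = 6+14 = 20
ES_Task 10 = max(EF_Task 2=4, EF_Task 5=17, EF_Task 6=10, EF_Task 7=11, EF_Task 8=17, EF_Task 9=20) = 20; EF_Task 10 = 20+13 = 33
Expected project duration μ = 33 hours. Critical path: Task 3 → Task 9 → Task 10.

Backward pass:
LF_Task 10 = 33; LS_Task 10 = 33−13 = 20
LF_Task 9 = LS_Task 10 = 20; LS_Task 9 = 20−14 = 6
LF_Task 8 = LS_Task 10 = 20; LS_Task 8 = 20−13 = 7
LF_Task 7 = LS_Task 10 = 20; LS_Task 7 = 20−5 = 15
LF_Task 6 = LS_Task 10 = 20; LS_Task 6 = 20−6 = 14
LF_Task 5 = LS_Task 10 = 20; LS_Task 5 = 20−13 = 7
LF_Task 4 = min(LS_Task 5=7, LS_Task 6=14, LS_Task 8=7) = 7; LS_Task 4 = 7−4 = 3
LF_Task 3 = min(LS_Task 7=15, LS_Task 9=6) = 6; LS_Task 3 = 6−6 = 0
LF_Task 2 = LS_Task 10 = 20; LS_Task 2 = 20−4 = 16
LF_Task 1 = min(LS_Task 6=14, LS_Task 8=7, LS_Task 9=6) = 6; LS_Task 1 = 6−3 = 3
Slack_Task 2 = LS_Task 2 − ES_Task 2 = 16 − 0 = 16

16 hours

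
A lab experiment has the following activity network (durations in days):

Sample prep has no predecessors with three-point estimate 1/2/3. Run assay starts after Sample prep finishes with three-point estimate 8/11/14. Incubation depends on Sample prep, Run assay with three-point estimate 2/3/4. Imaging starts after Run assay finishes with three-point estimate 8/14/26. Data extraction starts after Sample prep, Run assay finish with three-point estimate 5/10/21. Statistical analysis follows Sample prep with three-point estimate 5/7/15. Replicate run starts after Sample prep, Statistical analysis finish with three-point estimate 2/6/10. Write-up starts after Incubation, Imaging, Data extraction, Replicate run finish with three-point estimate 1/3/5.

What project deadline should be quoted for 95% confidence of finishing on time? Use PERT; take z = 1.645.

36.3 days

te_Sample prep = (1 + 4·2 + 3)/6 = 12/6 = 2; σ²_Sample prep = ((3−1)/6)² = 0.111
te_Run assay = (8 + 4·11 + 14)/6 = 66/6 = 11; σ²_Run assay = ((14−8)/6)² = 1.000
te_Incubation = (2 + 4·3 + 4)/6 = 18/6 = 3; σ²_Incubation = ((4−2)/6)² = 0.111
te_Imaging = (8 + 4·14 + 26)/6 = 90/6 = 15; σ²_Imaging = ((26−8)/6)² = 9.000
te_Data extraction = (5 + 4·10 + 21)/6 = 66/6 = 11; σ²_Data extraction = ((21−5)/6)² = 7.111
te_Statistical analysis = (5 + 4·7 + 15)/6 = 48/6 = 8; σ²_Statistical analysis = ((15−5)/6)² = 2.778
te_Replicate run = (2 + 4·6 + 10)/6 = 36/6 = 6; σ²_Replicate run = ((10−2)/6)² = 1.778
te_Write-up = (1 + 4·3 + 5)/6 = 18/6 = 3; σ²_Write-up = ((5−1)/6)² = 0.444

Forward pass:
ES_Sample prep = 0; EF_Sample prep = 2
ES_Run assay = 2; EF_Run assay = 2+11 = 13
ES_Incubation = max(EF_Sample prep=2, EF_Run assay=13) = 13; EF_Incubation = 13+3 = 16
ES_Imaging = 13; EF_Imaging = 13+15 = 28
ES_Data extraction = max(EF_Sample prep=2, EF_Run assay=13) = 13; EF_Data extraction = 13+11 = 24
ES_Statistical analysis = 2; EF_Statistical analysis = 2+8 = 10
ES_Replicate run = max(EF_Sample prep=2, EF_Statistical analysis=10) = 10; EF_Replicate run = 10+6 = 16
ES_Write-up = max(EF_Incubation=16, EF_Imaging=28, EF_Data extraction=24, EF_Replicate run=16) = 28; EF_Write-up = 28+3 = 31
Expected project duration μ = 31 days. Critical path: Sample prep → Run assay → Imaging → Write-up.

Variance along critical path = 0.111 + 1.000 + 9.000 + 0.444 = 10.556; σ = 3.249 days.
D = μ + z·σ = 31 + 1.645·3.249 = 36.3 days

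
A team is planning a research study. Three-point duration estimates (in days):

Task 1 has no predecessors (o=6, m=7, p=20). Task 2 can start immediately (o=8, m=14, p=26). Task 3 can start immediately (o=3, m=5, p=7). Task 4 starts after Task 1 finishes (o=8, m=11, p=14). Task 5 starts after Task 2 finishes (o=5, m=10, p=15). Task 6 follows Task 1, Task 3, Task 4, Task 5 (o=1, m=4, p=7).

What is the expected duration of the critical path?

te_Task 1 = (6 + 4·7 + 20)/6 = 54/6 = 9
te_Task 2 = (8 + 4·14 + 26)/6 = 90/6 = 15
te_Task 3 = (3 + 4·5 + 7)/6 = 30/6 = 5
te_Task 4 = (8 + 4·11 + 14)/6 = 66/6 = 11
te_Task 5 = (5 + 4·10 + 15)/6 = 60/6 = 10
te_Task 6 = (1 + 4·4 + 7)/6 = 24/6 = 4

Forward pass:
ES_Task 1 = 0; EF_Task 1 = 9
ES_Task 2 = 0; EF_Task 2 = 15
ES_Task 3 = 0; EF_Task 3 = 5
ES_Task 4 = 9; EF_Task 4 = 9+11 = 20
ES_Task 5 = 15; EF_Task 5 = 15+10 = 25
ES_Task 6 = max(EF_Task 1=9, EF_Task 3=5, EF_Task 4=20, EF_Task 5=25) = 25; EF_Task 6 = 25+4 = 29
Expected project duration μ = 29 days. Critical path: Task 2 → Task 5 → Task 6.

29 days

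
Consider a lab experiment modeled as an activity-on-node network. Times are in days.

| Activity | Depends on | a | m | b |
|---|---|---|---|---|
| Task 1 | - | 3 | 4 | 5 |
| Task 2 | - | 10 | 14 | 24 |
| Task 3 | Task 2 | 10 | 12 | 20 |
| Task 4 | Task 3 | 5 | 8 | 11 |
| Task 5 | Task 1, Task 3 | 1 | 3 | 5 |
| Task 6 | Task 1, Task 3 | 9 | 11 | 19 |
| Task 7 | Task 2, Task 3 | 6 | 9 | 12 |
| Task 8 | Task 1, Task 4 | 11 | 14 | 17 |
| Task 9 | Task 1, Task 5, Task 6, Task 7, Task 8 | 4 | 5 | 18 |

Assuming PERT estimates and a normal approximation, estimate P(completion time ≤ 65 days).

te_Task 1 = (3 + 4·4 + 5)/6 = 24/6 = 4; σ²_Task 1 = ((5−3)/6)² = 0.111
te_Task 2 = (10 + 4·14 + 24)/6 = 90/6 = 15; σ²_Task 2 = ((24−10)/6)² = 5.444
te_Task 3 = (10 + 4·12 + 20)/6 = 78/6 = 13; σ²_Task 3 = ((20−10)/6)² = 2.778
te_Task 4 = (5 + 4·8 + 11)/6 = 48/6 = 8; σ²_Task 4 = ((11−5)/6)² = 1.000
te_Task 5 = (1 + 4·3 + 5)/6 = 18/6 = 3; σ²_Task 5 = ((5−1)/6)² = 0.444
te_Task 6 = (9 + 4·11 + 19)/6 = 72/6 = 12; σ²_Task 6 = ((19−9)/6)² = 2.778
te_Task 7 = (6 + 4·9 + 12)/6 = 54/6 = 9; σ²_Task 7 = ((12−6)/6)² = 1.000
te_Task 8 = (11 + 4·14 + 17)/6 = 84/6 = 14; σ²_Task 8 = ((17−11)/6)² = 1.000
te_Task 9 = (4 + 4·5 + 18)/6 = 42/6 = 7; σ²_Task 9 = ((18−4)/6)² = 5.444

Forward pass:
ES_Task 1 = 0; EF_Task 1 = 4
ES_Task 2 = 0; EF_Task 2 = 15
ES_Task 3 = 15; EF_Task 3 = 15+13 = 28
ES_Task 4 = 28; EF_Task 4 = 28+8 = 36
ES_Task 5 = max(EF_Task 1=4, EF_Task 3=28) = 28; EF_Task 5 = 28+3 = 31
ES_Task 6 = max(EF_Task 1=4, EF_Task 3=28) = 28; EF_Task 6 = 28+12 = 40
ES_Task 7 = max(EF_Task 2=15, EF_Task 3=28) = 28; EF_Task 7 = 28+9 = 37
ES_Task 8 = max(EF_Task 1=4, EF_Task 4=36) = 36; EF_Task 8 = 36+14 = 50
ES_Task 9 = max(EF_Task 1=4, EF_Task 5=31, EF_Task 6=40, EF_Task 7=37, EF_Task 8=50) = 50; EF_Task 9 = 50+7 = 57
Expected project duration μ = 57 days. Critical path: Task 2 → Task 3 → Task 4 → Task 8 → Task 9.

Variance along critical path = 5.444 + 2.778 + 1.000 + 1.000 + 5.444 = 15.667; σ = √15.667 = 3.958 days.
Z = (65 − 57) / 3.958 = 2.021
P(T ≤ 65) = Φ(2.021) ≈ 0.978

0.978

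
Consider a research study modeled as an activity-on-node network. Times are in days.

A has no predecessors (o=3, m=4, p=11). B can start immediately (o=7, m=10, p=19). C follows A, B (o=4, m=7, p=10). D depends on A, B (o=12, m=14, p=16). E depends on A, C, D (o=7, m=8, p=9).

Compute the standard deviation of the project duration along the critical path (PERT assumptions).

2.13 days

te_A = (3 + 4·4 + 11)/6 = 30/6 = 5; σ²_A = ((11−3)/6)² = 1.778
te_B = (7 + 4·10 + 19)/6 = 66/6 = 11; σ²_B = ((19−7)/6)² = 4.000
te_C = (4 + 4·7 + 10)/6 = 42/6 = 7; σ²_C = ((10−4)/6)² = 1.000
te_D = (12 + 4·14 + 16)/6 = 84/6 = 14; σ²_D = ((16−12)/6)² = 0.444
te_E = (7 + 4·8 + 9)/6 = 48/6 = 8; σ²_E = ((9−7)/6)² = 0.111

Forward pass:
ES_A = 0; EF_A = 5
ES_B = 0; EF_B = 11
ES_C = max(EF_A=5, EF_B=11) = 11; EF_C = 11+7 = 18
ES_D = max(EF_A=5, EF_B=11) = 11; EF_D = 11+14 = 25
ES_E = max(EF_A=5, EF_C=18, EF_D=25) = 25; EF_E = 25+8 = 33
Expected project duration μ = 33 days. Critical path: B → D → E.

Variance along critical path = 4.000 + 0.444 + 0.111 = 4.556
σ = √4.556 = 2.134 days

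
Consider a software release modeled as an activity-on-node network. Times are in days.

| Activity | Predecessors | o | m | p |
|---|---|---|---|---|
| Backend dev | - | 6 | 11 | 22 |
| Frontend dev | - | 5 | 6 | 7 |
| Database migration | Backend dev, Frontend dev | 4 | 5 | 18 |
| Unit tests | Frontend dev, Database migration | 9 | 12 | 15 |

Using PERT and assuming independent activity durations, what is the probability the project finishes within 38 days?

te_Backend dev = (6 + 4·11 + 22)/6 = 72/6 = 12; σ²_Backend dev = ((22−6)/6)² = 7.111
te_Frontend dev = (5 + 4·6 + 7)/6 = 36/6 = 6; σ²_Frontend dev = ((7−5)/6)² = 0.111
te_Database migration = (4 + 4·5 + 18)/6 = 42/6 = 7; σ²_Database migration = ((18−4)/6)² = 5.444
te_Unit tests = (9 + 4·12 + 15)/6 = 72/6 = 12; σ²_Unit tests = ((15−9)/6)² = 1.000

Forward pass:
ES_Backend dev = 0; EF_Backend dev = 12
ES_Frontend dev = 0; EF_Frontend dev = 6
ES_Database migration = max(EF_Backend dev=12, EF_Frontend dev=6) = 12; EF_Database migration = 12+7 = 19
ES_Unit tests = max(EF_Frontend dev=6, EF_Database migration=19) = 19; EF_Unit tests = 19+12 = 31
Expected project duration μ = 31 days. Critical path: Backend dev → Database migration → Unit tests.

Variance along critical path = 7.111 + 5.444 + 1.000 = 13.556; σ = √13.556 = 3.682 days.
Z = (38 − 31) / 3.682 = 1.901
P(T ≤ 38) = Φ(1.901) ≈ 0.971

0.971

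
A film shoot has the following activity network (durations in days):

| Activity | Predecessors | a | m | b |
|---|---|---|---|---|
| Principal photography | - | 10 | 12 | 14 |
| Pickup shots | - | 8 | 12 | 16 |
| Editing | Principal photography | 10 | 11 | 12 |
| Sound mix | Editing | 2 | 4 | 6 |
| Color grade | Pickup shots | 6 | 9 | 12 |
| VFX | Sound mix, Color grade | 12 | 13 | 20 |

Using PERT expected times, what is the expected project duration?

te_Principal photography = (10 + 4·12 + 14)/6 = 72/6 = 12
te_Pickup shots = (8 + 4·12 + 16)/6 = 72/6 = 12
te_Editing = (10 + 4·11 + 12)/6 = 66/6 = 11
te_Sound mix = (2 + 4·4 + 6)/6 = 24/6 = 4
te_Color grade = (6 + 4·9 + 12)/6 = 54/6 = 9
te_VFX = (12 + 4·13 + 20)/6 = 84/6 = 14

Forward pass:
ES_Principal photography = 0; EF_Principal photography = 12
ES_Pickup shots = 0; EF_Pickup shots = 12
ES_Editing = 12; EF_Editing = 12+11 = 23
ES_Sound mix = 23; EF_Sound mix = 23+4 = 27
ES_Color grade = 12; EF_Color grade = 12+9 = 21
ES_VFX = max(EF_Sound mix=27, EF_Color grade=21) = 27; EF_VFX = 27+14 = 41
Expected project duration μ = 41 days. Critical path: Principal photography → Editing → Sound mix → VFX.

41 days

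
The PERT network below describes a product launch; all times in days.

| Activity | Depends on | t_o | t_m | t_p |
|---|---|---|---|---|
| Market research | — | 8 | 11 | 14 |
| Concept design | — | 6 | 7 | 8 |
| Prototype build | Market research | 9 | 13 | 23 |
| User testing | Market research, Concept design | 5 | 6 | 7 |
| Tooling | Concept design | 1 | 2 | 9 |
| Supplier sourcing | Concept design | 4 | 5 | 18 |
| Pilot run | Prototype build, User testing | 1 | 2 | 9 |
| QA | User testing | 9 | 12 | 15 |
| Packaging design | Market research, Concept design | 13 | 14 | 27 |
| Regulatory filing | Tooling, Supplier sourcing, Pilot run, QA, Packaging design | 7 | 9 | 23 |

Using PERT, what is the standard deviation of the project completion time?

te_Market research = (8 + 4·11 + 14)/6 = 66/6 = 11; σ²_Market research = ((14−8)/6)² = 1.000
te_Concept design = (6 + 4·7 + 8)/6 = 42/6 = 7; σ²_Concept design = ((8−6)/6)² = 0.111
te_Prototype build = (9 + 4·13 + 23)/6 = 84/6 = 14; σ²_Prototype build = ((23−9)/6)² = 5.444
te_User testing = (5 + 4·6 + 7)/6 = 36/6 = 6; σ²_User testing = ((7−5)/6)² = 0.111
te_Tooling = (1 + 4·2 + 9)/6 = 18/6 = 3; σ²_Tooling = ((9−1)/6)² = 1.778
te_Supplier sourcing = (4 + 4·5 + 18)/6 = 42/6 = 7; σ²_Supplier sourcing = ((18−4)/6)² = 5.444
te_Pilot run = (1 + 4·2 + 9)/6 = 18/6 = 3; σ²_Pilot run = ((9−1)/6)² = 1.778
te_QA = (9 + 4·12 + 15)/6 = 72/6 = 12; σ²_QA = ((15−9)/6)² = 1.000
te_Packaging design = (13 + 4·14 + 27)/6 = 96/6 = 16; σ²_Packaging design = ((27−13)/6)² = 5.444
te_Regulatory filing = (7 + 4·9 + 23)/6 = 66/6 = 11; σ²_Regulatory filing = ((23−7)/6)² = 7.111

Forward pass:
ES_Market research = 0; EF_Market research = 11
ES_Concept design = 0; EF_Concept design = 7
ES_Prototype build = 11; EF_Prototype build = 11+14 = 25
ES_User testing = max(EF_Market research=11, EF_Concept design=7) = 11; EF_User testing = 11+6 = 17
ES_Tooling = 7; EF_Tooling = 7+3 = 10
ES_Supplier sourcing = 7; EF_Supplier sourcing = 7+7 = 14
ES_Pilot run = max(EF_Prototype build=25, EF_User testing=17) = 25; EF_Pilot run = 25+3 = 28
ES_QA = 17; EF_QA = 17+12 = 29
ES_Packaging design = max(EF_Market research=11, EF_Concept design=7) = 11; EF_Packaging design = 11+16 = 27
ES_Regulatory filing = max(EF_Tooling=10, EF_Supplier sourcing=14, EF_Pilot run=28, EF_QA=29, EF_Packaging design=27) = 29; EF_Regulatory filing = 29+11 = 40
Expected project duration μ = 40 days. Critical path: Market research → User testing → QA → Regulatory filing.

Variance along critical path = 1.000 + 0.111 + 1.000 + 7.111 = 9.222
σ = √9.222 = 3.037 days

3.04 days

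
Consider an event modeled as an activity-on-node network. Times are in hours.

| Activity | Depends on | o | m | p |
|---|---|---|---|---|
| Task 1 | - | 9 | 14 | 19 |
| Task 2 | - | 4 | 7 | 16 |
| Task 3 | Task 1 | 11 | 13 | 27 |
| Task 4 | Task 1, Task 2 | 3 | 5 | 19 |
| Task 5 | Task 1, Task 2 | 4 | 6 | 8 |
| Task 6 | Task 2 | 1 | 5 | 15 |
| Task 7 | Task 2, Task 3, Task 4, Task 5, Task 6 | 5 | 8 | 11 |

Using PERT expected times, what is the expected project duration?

37 hours

te_Task 1 = (9 + 4·14 + 19)/6 = 84/6 = 14
te_Task 2 = (4 + 4·7 + 16)/6 = 48/6 = 8
te_Task 3 = (11 + 4·13 + 27)/6 = 90/6 = 15
te_Task 4 = (3 + 4·5 + 19)/6 = 42/6 = 7
te_Task 5 = (4 + 4·6 + 8)/6 = 36/6 = 6
te_Task 6 = (1 + 4·5 + 15)/6 = 36/6 = 6
te_Task 7 = (5 + 4·8 + 11)/6 = 48/6 = 8

Forward pass:
ES_Task 1 = 0; EF_Task 1 = 14
ES_Task 2 = 0; EF_Task 2 = 8
ES_Task 3 = 14; EF_Task 3 = 14+15 = 29
ES_Task 4 = max(EF_Task 1=14, EF_Task 2=8) = 14; EF_Task 4 = 14+7 = 21
ES_Task 5 = max(EF_Task 1=14, EF_Task 2=8) = 14; EF_Task 5 = 14+6 = 20
ES_Task 6 = 8; EF_Task 6 = 8+6 = 14
ES_Task 7 = max(EF_Task 2=8, EF_Task 3=29, EF_Task 4=21, EF_Task 5=20, EF_Task 6=14) = 29; EF_Task 7 = 29+8 = 37
Expected project duration μ = 37 hours. Critical path: Task 1 → Task 3 → Task 7.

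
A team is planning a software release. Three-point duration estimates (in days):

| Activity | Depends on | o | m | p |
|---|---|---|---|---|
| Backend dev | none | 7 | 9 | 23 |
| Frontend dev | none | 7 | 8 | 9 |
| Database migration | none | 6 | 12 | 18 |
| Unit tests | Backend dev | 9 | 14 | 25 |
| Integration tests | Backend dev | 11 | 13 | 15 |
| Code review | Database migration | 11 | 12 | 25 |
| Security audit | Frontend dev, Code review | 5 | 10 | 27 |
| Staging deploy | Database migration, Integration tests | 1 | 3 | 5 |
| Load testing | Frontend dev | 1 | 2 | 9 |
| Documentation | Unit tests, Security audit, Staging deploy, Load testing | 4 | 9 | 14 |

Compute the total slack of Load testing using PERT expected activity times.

te_Backend dev = (7 + 4·9 + 23)/6 = 66/6 = 11
te_Frontend dev = (7 + 4·8 + 9)/6 = 48/6 = 8
te_Database migration = (6 + 4·12 + 18)/6 = 72/6 = 12
te_Unit tests = (9 + 4·14 + 25)/6 = 90/6 = 15
te_Integration tests = (11 + 4·13 + 15)/6 = 78/6 = 13
te_Code review = (11 + 4·12 + 25)/6 = 84/6 = 14
te_Security audit = (5 + 4·10 + 27)/6 = 72/6 = 12
te_Staging deploy = (1 + 4·3 + 5)/6 = 18/6 = 3
te_Load testing = (1 + 4·2 + 9)/6 = 18/6 = 3
te_Documentation = (4 + 4·9 + 14)/6 = 54/6 = 9

Forward pass:
ES_Backend dev = 0; EF_Backend dev = 11
ES_Frontend dev = 0; EF_Frontend dev = 8
ES_Database migration = 0; EF_Database migration = 12
ES_Unit tests = 11; EF_Unit tests = 11+15 = 26
ES_Integration tests = 11; EF_Integration tests = 11+13 = 24
ES_Code review = 12; EF_Code review = 12+14 = 26
ES_Security audit = max(EF_Frontend dev=8, EF_Code review=26) = 26; EF_Security audit = 26+12 = 38
ES_Staging deploy = max(EF_Database migration=12, EF_Integration tests=24) = 24; EF_Staging deploy = 24+3 = 27
ES_Load testing = 8; EF_Load testing = 8+3 = 11
ES_Documentation = max(EF_Unit tests=26, EF_Security audit=38, EF_Staging deploy=27, EF_Load testing=11) = 38; EF_Documentation = 38+9 = 47
Expected project duration μ = 47 days. Critical path: Database migration → Code review → Security audit → Documentation.

Backward pass:
LF_Documentation = 47; LS_Documentation = 47−9 = 38
LF_Load testing = LS_Documentation = 38; LS_Load testing = 38−3 = 35
LF_Staging deploy = LS_Documentation = 38; LS_Staging deploy = 38−3 = 35
LF_Security audit = LS_Documentation = 38; LS_Security audit = 38−12 = 26
LF_Code review = LS_Security audit = 26; LS_Code review = 26−14 = 12
LF_Integration tests = LS_Staging deploy = 35; LS_Integration tests = 35−13 = 22
LF_Unit tests = LS_Documentation = 38; LS_Unit tests = 38−15 = 23
LF_Database migration = min(LS_Code review=12, LS_Staging deploy=35) = 12; LS_Database migration = 12−12 = 0
LF_Frontend dev = min(LS_Security audit=26, LS_Load testing=35) = 26; LS_Frontend dev = 26−8 = 18
LF_Backend dev = min(LS_Unit tests=23, LS_Integration tests=22) = 22; LS_Backend dev = 22−11 = 11
Slack_Load testing = LS_Load testing − ES_Load testing = 35 − 8 = 27

27 days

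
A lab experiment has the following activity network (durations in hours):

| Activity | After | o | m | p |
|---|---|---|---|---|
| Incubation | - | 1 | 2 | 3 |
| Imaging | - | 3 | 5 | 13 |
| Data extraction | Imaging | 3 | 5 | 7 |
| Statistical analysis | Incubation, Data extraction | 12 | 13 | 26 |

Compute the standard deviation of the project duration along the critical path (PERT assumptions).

2.94 hours

te_Incubation = (1 + 4·2 + 3)/6 = 12/6 = 2; σ²_Incubation = ((3−1)/6)² = 0.111
te_Imaging = (3 + 4·5 + 13)/6 = 36/6 = 6; σ²_Imaging = ((13−3)/6)² = 2.778
te_Data extraction = (3 + 4·5 + 7)/6 = 30/6 = 5; σ²_Data extraction = ((7−3)/6)² = 0.444
te_Statistical analysis = (12 + 4·13 + 26)/6 = 90/6 = 15; σ²_Statistical analysis = ((26−12)/6)² = 5.444

Forward pass:
ES_Incubation = 0; EF_Incubation = 2
ES_Imaging = 0; EF_Imaging = 6
ES_Data extraction = 6; EF_Data extraction = 6+5 = 11
ES_Statistical analysis = max(EF_Incubation=2, EF_Data extraction=11) = 11; EF_Statistical analysis = 11+15 = 26
Expected project duration μ = 26 hours. Critical path: Imaging → Data extraction → Statistical analysis.

Variance along critical path = 2.778 + 0.444 + 5.444 = 8.667
σ = √8.667 = 2.944 hours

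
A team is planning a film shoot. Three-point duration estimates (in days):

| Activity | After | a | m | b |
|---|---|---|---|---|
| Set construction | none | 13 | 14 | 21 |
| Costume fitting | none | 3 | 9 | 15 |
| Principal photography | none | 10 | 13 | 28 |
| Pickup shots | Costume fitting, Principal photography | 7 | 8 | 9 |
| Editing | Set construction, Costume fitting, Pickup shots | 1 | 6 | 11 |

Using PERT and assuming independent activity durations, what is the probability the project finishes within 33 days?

te_Set construction = (13 + 4·14 + 21)/6 = 90/6 = 15; σ²_Set construction = ((21−13)/6)² = 1.778
te_Costume fitting = (3 + 4·9 + 15)/6 = 54/6 = 9; σ²_Costume fitting = ((15−3)/6)² = 4.000
te_Principal photography = (10 + 4·13 + 28)/6 = 90/6 = 15; σ²_Principal photography = ((28−10)/6)² = 9.000
te_Pickup shots = (7 + 4·8 + 9)/6 = 48/6 = 8; σ²_Pickup shots = ((9−7)/6)² = 0.111
te_Editing = (1 + 4·6 + 11)/6 = 36/6 = 6; σ²_Editing = ((11−1)/6)² = 2.778

Forward pass:
ES_Set construction = 0; EF_Set construction = 15
ES_Costume fitting = 0; EF_Costume fitting = 9
ES_Principal photography = 0; EF_Principal photography = 15
ES_Pickup shots = max(EF_Costume fitting=9, EF_Principal photography=15) = 15; EF_Pickup shots = 15+8 = 23
ES_Editing = max(EF_Set construction=15, EF_Costume fitting=9, EF_Pickup shots=23) = 23; EF_Editing = 23+6 = 29
Expected project duration μ = 29 days. Critical path: Principal photography → Pickup shots → Editing.

Variance along critical path = 9.000 + 0.111 + 2.778 = 11.889; σ = √11.889 = 3.448 days.
Z = (33 − 29) / 3.448 = 1.160
P(T ≤ 33) = Φ(1.160) ≈ 0.877

0.877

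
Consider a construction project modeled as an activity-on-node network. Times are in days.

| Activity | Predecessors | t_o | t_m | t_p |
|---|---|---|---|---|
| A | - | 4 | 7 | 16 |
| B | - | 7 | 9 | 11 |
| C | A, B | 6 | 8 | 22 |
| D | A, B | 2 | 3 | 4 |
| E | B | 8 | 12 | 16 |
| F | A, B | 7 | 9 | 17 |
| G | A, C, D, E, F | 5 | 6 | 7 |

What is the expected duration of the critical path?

27 days

te_A = (4 + 4·7 + 16)/6 = 48/6 = 8
te_B = (7 + 4·9 + 11)/6 = 54/6 = 9
te_C = (6 + 4·8 + 22)/6 = 60/6 = 10
te_D = (2 + 4·3 + 4)/6 = 18/6 = 3
te_E = (8 + 4·12 + 16)/6 = 72/6 = 12
te_F = (7 + 4·9 + 17)/6 = 60/6 = 10
te_G = (5 + 4·6 + 7)/6 = 36/6 = 6

Forward pass:
ES_A = 0; EF_A = 8
ES_B = 0; EF_B = 9
ES_C = max(EF_A=8, EF_B=9) = 9; EF_C = 9+10 = 19
ES_D = max(EF_A=8, EF_B=9) = 9; EF_D = 9+3 = 12
ES_E = 9; EF_E = 9+12 = 21
ES_F = max(EF_A=8, EF_B=9) = 9; EF_F = 9+10 = 19
ES_G = max(EF_A=8, EF_C=19, EF_D=12, EF_E=21, EF_F=19) = 21; EF_G = 21+6 = 27
Expected project duration μ = 27 days. Critical path: B → E → G.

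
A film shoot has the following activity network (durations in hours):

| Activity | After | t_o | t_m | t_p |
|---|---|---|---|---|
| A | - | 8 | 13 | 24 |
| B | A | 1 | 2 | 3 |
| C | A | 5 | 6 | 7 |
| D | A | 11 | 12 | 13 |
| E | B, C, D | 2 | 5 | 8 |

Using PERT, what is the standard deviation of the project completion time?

2.87 hours

te_A = (8 + 4·13 + 24)/6 = 84/6 = 14; σ²_A = ((24−8)/6)² = 7.111
te_B = (1 + 4·2 + 3)/6 = 12/6 = 2; σ²_B = ((3−1)/6)² = 0.111
te_C = (5 + 4·6 + 7)/6 = 36/6 = 6; σ²_C = ((7−5)/6)² = 0.111
te_D = (11 + 4·12 + 13)/6 = 72/6 = 12; σ²_D = ((13−11)/6)² = 0.111
te_E = (2 + 4·5 + 8)/6 = 30/6 = 5; σ²_E = ((8−2)/6)² = 1.000

Forward pass:
ES_A = 0; EF_A = 14
ES_B = 14; EF_B = 14+2 = 16
ES_C = 14; EF_C = 14+6 = 20
ES_D = 14; EF_D = 14+12 = 26
ES_E = max(EF_B=16, EF_C=20, EF_D=26) = 26; EF_E = 26+5 = 31
Expected project duration μ = 31 hours. Critical path: A → D → E.

Variance along critical path = 7.111 + 0.111 + 1.000 = 8.222
σ = √8.222 = 2.867 hours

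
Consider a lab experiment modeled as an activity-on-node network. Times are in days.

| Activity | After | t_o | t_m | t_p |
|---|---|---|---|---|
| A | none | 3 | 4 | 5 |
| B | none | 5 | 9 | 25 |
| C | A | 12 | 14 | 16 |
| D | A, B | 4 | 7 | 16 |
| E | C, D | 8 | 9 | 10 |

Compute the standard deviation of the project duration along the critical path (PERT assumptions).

te_A = (3 + 4·4 + 5)/6 = 24/6 = 4; σ²_A = ((5−3)/6)² = 0.111
te_B = (5 + 4·9 + 25)/6 = 66/6 = 11; σ²_B = ((25−5)/6)² = 11.111
te_C = (12 + 4·14 + 16)/6 = 84/6 = 14; σ²_C = ((16−12)/6)² = 0.444
te_D = (4 + 4·7 + 16)/6 = 48/6 = 8; σ²_D = ((16−4)/6)² = 4.000
te_E = (8 + 4·9 + 10)/6 = 54/6 = 9; σ²_E = ((10−8)/6)² = 0.111

Forward pass:
ES_A = 0; EF_A = 4
ES_B = 0; EF_B = 11
ES_C = 4; EF_C = 4+14 = 18
ES_D = max(EF_A=4, EF_B=11) = 11; EF_D = 11+8 = 19
ES_E = max(EF_C=18, EF_D=19) = 19; EF_E = 19+9 = 28
Expected project duration μ = 28 days. Critical path: B → D → E.

Variance along critical path = 11.111 + 4.000 + 0.111 = 15.222
σ = √15.222 = 3.902 days

3.90 days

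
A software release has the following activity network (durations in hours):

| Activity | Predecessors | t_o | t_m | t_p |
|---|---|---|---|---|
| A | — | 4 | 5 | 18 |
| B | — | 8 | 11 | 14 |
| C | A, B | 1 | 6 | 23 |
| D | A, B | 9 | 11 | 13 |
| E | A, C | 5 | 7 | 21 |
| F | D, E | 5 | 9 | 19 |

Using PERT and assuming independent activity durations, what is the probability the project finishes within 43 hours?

0.832

te_A = (4 + 4·5 + 18)/6 = 42/6 = 7; σ²_A = ((18−4)/6)² = 5.444
te_B = (8 + 4·11 + 14)/6 = 66/6 = 11; σ²_B = ((14−8)/6)² = 1.000
te_C = (1 + 4·6 + 23)/6 = 48/6 = 8; σ²_C = ((23−1)/6)² = 13.444
te_D = (9 + 4·11 + 13)/6 = 66/6 = 11; σ²_D = ((13−9)/6)² = 0.444
te_E = (5 + 4·7 + 21)/6 = 54/6 = 9; σ²_E = ((21−5)/6)² = 7.111
te_F = (5 + 4·9 + 19)/6 = 60/6 = 10; σ²_F = ((19−5)/6)² = 5.444

Forward pass:
ES_A = 0; EF_A = 7
ES_B = 0; EF_B = 11
ES_C = max(EF_A=7, EF_B=11) = 11; EF_C = 11+8 = 19
ES_D = max(EF_A=7, EF_B=11) = 11; EF_D = 11+11 = 22
ES_E = max(EF_A=7, EF_C=19) = 19; EF_E = 19+9 = 28
ES_F = max(EF_D=22, EF_E=28) = 28; EF_F = 28+10 = 38
Expected project duration μ = 38 hours. Critical path: B → C → E → F.

Variance along critical path = 1.000 + 13.444 + 7.111 + 5.444 = 27.000; σ = √27.000 = 5.196 hours.
Z = (43 − 38) / 5.196 = 0.962
P(T ≤ 43) = Φ(0.962) ≈ 0.832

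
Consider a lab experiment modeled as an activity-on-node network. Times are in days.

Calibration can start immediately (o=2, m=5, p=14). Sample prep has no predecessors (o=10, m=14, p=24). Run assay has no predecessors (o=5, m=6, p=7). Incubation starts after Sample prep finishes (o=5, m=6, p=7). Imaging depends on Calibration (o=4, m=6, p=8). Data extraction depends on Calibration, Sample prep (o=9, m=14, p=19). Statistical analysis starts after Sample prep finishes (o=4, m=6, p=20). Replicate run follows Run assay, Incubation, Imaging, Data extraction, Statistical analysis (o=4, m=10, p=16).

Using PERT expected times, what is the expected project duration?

39 days

te_Calibration = (2 + 4·5 + 14)/6 = 36/6 = 6
te_Sample prep = (10 + 4·14 + 24)/6 = 90/6 = 15
te_Run assay = (5 + 4·6 + 7)/6 = 36/6 = 6
te_Incubation = (5 + 4·6 + 7)/6 = 36/6 = 6
te_Imaging = (4 + 4·6 + 8)/6 = 36/6 = 6
te_Data extraction = (9 + 4·14 + 19)/6 = 84/6 = 14
te_Statistical analysis = (4 + 4·6 + 20)/6 = 48/6 = 8
te_Replicate run = (4 + 4·10 + 16)/6 = 60/6 = 10

Forward pass:
ES_Calibration = 0; EF_Calibration = 6
ES_Sample prep = 0; EF_Sample prep = 15
ES_Run assay = 0; EF_Run assay = 6
ES_Incubation = 15; EF_Incubation = 15+6 = 21
ES_Imaging = 6; EF_Imaging = 6+6 = 12
ES_Data extraction = max(EF_Calibration=6, EF_Sample prep=15) = 15; EF_Data extraction = 15+14 = 29
ES_Statistical analysis = 15; EF_Statistical analysis = 15+8 = 23
ES_Replicate run = max(EF_Run assay=6, EF_Incubation=21, EF_Imaging=12, EF_Data extraction=29, EF_Statistical analysis=23) = 29; EF_Replicate run = 29+10 = 39
Expected project duration μ = 39 days. Critical path: Sample prep → Data extraction → Replicate run.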